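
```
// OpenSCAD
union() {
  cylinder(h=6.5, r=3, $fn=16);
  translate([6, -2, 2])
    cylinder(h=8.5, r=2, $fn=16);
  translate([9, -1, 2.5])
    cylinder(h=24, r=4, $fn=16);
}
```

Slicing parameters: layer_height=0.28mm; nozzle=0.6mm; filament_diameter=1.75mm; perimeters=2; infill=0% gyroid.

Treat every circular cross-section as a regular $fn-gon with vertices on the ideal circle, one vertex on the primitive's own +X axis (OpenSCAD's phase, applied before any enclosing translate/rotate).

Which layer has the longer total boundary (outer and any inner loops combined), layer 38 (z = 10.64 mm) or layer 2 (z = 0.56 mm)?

Layer 38 (z = 10.64): the cylinder does not reach this height (z outside [0, 6.5]); the cylinder at (6, -2) is absent (z outside [2, 10.5]); the r=4 cylinder at (9, -1) contributes a regular 16-gon of circumradius 4 (perimeter = 2·16·4.000·sin(180°/16) = 24.97 mm); Taking the union: only the r=4 cylinder at (9, -1) is present, so the union is just that shape — boundary = 24.97 mm. So its perimeter = 24.97 mm. Layer 2 (z = 0.56): the r=3 cylinder gives a regular 16-gon of circumradius 3 (constant along its height) (perimeter = 2·16·3.000·sin(180°/16) = 18.73 mm); the cylinder at (6, -2) is not intersected at this z (z outside [2, 10.5]); the cylinder at (9, -1) is absent (z outside [2.5, 26.5]); Merging all regions: only the r=3 cylinder is present, so the union is just that shape — boundary = 18.73 mm. So its perimeter = 18.73 mm. Layer 38 is larger (24.97 vs 18.73 mm).

layer 38 (z = 10.64 mm)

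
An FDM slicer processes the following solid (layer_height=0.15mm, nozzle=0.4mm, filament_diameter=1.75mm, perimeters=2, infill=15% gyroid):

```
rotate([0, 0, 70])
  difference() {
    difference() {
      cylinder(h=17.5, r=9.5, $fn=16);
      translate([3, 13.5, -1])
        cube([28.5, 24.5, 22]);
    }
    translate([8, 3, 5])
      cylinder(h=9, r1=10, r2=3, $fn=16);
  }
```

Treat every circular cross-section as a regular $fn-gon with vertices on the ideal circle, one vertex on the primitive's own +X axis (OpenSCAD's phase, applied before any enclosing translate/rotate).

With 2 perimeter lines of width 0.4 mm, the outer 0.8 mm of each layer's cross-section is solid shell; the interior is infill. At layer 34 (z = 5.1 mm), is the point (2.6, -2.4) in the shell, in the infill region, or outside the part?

At z = 5.1 mm: the r=9.5 cylinder gives a regular 16-gon of circumradius 9.5 (constant along its height); the cube at (3, 13.5) is present — its section is the full 28.5×24.5 rectangle; After the difference (first − rest): starting from the r=9.5 cylinder, the 28.5×24.5 cube at (3, 13.5) misses the remaining region (no effect) — 1 connected region; the cone at (8, 3) contributes a regular 16-gon of circumradius 9.922 (interpolated between r1=10 and r2=3 at t=0.011); Taking the first minus the rest: starting from the result so far, the cone at (8, 3) partially overlaps it — only the 130.30 mm² overlap (of its 301.40 mm²) is removed, clipping the outline — 1 connected region; (whole slice rotated 70° about Z — lengths, areas and connectivity unchanged). Overall, the cross-section is a single solid region. Undo the 70° rotation: the query point maps to (-1.366, -3.264) in the un-rotated model frame. The nearest boundary edge runs (-1.17, -0.80)→(0.98, -4.02); distance from the point to it = 1.54 mm. The point is inside the cross-section and 1.54 mm from the nearest boundary — more than the 0.8 mm shell width (2 × 0.4), so it's in the infill interior.

infill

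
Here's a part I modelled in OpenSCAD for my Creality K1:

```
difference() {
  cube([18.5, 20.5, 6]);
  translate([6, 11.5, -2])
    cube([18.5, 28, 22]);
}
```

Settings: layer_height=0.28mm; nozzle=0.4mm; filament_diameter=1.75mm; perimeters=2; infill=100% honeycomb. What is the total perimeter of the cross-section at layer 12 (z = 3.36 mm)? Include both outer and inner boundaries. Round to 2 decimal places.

78.00 mm

At z = 3.36 mm: the 18.5×20.5 cube contributes its full rectangle (perimeter 78.00 mm); the 18.5×28 cube at (6, 11.5) contributes its full rectangle (perimeter 93.00 mm); Subtracting the remaining from the first: starting from the 18.5×20.5 cube, the 18.5×28 cube at (6, 11.5) partially overlaps it — only the 112.50 mm² overlap (of its 518.00 mm²) is removed, clipping the outline — boundary = 78.00 mm. Overall, the cross-section is a single solid region. Total boundary length (outer) = 78.00 mm.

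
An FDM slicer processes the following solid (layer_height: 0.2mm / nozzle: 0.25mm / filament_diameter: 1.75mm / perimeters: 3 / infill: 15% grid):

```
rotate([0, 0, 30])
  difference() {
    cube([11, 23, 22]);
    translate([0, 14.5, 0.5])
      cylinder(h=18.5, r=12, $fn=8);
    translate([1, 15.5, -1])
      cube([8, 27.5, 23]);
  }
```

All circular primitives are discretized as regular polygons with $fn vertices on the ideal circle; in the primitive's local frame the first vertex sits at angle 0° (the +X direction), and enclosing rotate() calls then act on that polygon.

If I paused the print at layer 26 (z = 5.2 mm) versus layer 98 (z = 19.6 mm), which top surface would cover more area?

Layer 26 (z = 5.2): the 11×23 cube contributes its full rectangle (area 253.00 mm²); the r=12 cylinder at (0, 14.5) contributes a regular 8-gon of circumradius 12 (area = (8/2)·12.000²·sin(360°/8) = 407.29 mm²); the 8×27.5 cube at (1, 15.5) contributes its full rectangle (area 220.00 mm²); Taking the first minus the rest: starting from the 11×23 cube (253.00 mm²), the r=12 cylinder at (0, 14.5) partially overlaps it — only the 186.45 mm² overlap (of its 407.29 mm²) is removed, clipping the outline; the 8×27.5 cube at (1, 15.5) partially overlaps it — only the 0.33 mm² overlap (of its 220.00 mm²) is removed, clipping the outline — area = 66.23 mm²; (whole slice rotated 30° about Z — lengths, areas and connectivity unchanged). So its area = 66.23 mm². Layer 98 (z = 19.6): the 11×23 cube contributes its full rectangle (area 253.00 mm²); the cylinder at (0, 14.5) is absent (z outside [0.5, 19]); the cube at (1, 15.5) is present — its section is the full 8×27.5 rectangle (area 220.00 mm²); Subtracting the remaining from the first: starting from the 11×23 cube (253.00 mm²), the 8×27.5 cube at (1, 15.5) partially overlaps it — only the 60.00 mm² overlap (of its 220.00 mm²) is removed, clipping the outline — area = 193.00 mm²; (whole slice rotated 30° about Z — lengths, areas and connectivity unchanged). So its area = 193.00 mm². Layer 98 is larger (193.00 vs 66.23 mm²).

layer 98 (z = 19.6 mm)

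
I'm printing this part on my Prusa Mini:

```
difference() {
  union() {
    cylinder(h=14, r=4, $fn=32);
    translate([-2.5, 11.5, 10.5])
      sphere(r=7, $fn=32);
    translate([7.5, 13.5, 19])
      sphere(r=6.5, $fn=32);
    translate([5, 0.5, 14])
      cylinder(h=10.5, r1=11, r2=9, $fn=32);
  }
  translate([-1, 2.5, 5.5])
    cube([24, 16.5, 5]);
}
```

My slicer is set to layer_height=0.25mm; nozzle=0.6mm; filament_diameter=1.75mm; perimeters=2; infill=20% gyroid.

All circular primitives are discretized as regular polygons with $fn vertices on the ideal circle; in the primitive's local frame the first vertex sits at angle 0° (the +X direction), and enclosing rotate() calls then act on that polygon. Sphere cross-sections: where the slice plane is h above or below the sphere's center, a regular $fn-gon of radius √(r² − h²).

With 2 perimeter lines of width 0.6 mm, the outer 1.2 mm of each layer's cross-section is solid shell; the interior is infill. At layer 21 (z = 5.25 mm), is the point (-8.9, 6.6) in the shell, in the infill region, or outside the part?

outside

At z = 5.25 mm: the cylinder: section is a regular 32-gon, circumradius r=4; the r=7 sphere at (-2.5, 11.5) contributes a regular 32-gon of circumradius √(7²−5.25²) = 4.630; the sphere at (7.5, 13.5) does not reach this height (|z−center|=13.750 > r=6.5); the cone at (5, 0.5) is absent (z outside [14, 24.5]); Taking the union: the 2 present regions are separate (no shared area or edge), so areas and boundary lengths simply add and each stays a separate island — 2 connected regions; the cube at (-1, 2.5) is absent (z outside [5.5, 10.5]); Taking the first minus the rest: none of the subtracted shapes is present at this height, so that combined region is unchanged — 2 connected regions. Overall, the cross-section has 2 separate islands. The nearest boundary edge runs (-5.77, 8.23)→(-6.35, 8.93); distance from the point to it = 3.45 mm. The point is not inside any of the regions above, so it lies outside the cross-section (3.45 mm from the nearest boundary).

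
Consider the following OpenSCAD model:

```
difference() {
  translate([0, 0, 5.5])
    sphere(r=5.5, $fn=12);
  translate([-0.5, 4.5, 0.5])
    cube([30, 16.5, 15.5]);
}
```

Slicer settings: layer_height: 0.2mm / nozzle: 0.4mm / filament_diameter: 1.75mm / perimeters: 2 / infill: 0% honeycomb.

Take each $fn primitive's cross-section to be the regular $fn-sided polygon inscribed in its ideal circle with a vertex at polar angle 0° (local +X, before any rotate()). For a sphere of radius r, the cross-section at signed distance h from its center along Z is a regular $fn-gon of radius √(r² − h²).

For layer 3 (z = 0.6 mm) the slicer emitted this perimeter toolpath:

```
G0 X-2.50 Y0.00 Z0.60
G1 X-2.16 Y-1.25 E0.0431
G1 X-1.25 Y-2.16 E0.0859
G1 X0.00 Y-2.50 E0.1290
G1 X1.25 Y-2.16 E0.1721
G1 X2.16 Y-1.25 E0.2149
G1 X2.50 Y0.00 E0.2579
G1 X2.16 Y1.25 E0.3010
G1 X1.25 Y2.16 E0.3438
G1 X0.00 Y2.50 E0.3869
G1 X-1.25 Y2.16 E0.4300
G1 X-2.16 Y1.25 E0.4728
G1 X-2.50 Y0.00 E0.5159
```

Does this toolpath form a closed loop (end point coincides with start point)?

Start point (G0): (-2.50, 0.00). End point (last G1): the path returns to the start — closed.

yes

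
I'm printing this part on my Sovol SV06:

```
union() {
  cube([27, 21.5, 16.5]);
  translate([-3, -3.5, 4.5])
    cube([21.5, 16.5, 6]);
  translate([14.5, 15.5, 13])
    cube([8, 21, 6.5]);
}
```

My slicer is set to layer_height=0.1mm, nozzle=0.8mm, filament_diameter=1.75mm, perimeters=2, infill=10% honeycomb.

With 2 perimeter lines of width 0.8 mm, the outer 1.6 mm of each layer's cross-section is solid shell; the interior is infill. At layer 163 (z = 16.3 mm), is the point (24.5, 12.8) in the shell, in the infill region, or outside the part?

At z = 16.3 mm: the 27×21.5 cube contributes its full rectangle; the cube at (-3, -3.5) is not intersected at this z (z outside [4.5, 10.5]); the cube at (14.5, 15.5) is present — its section is the full 8×21 rectangle; Taking the union: the regions partially overlap (shared area 48.00 mm²), so overlapping operands fuse into one piece — 1 connected region. Overall, the cross-section is a single solid region. The nearest boundary edge runs (27.00, 21.50)→(27.00, 0.00); distance from the point to it = 2.50 mm. The point is inside the cross-section and 2.50 mm from the nearest boundary — more than the 1.6 mm shell width (2 × 0.8), so it's in the infill interior.

infill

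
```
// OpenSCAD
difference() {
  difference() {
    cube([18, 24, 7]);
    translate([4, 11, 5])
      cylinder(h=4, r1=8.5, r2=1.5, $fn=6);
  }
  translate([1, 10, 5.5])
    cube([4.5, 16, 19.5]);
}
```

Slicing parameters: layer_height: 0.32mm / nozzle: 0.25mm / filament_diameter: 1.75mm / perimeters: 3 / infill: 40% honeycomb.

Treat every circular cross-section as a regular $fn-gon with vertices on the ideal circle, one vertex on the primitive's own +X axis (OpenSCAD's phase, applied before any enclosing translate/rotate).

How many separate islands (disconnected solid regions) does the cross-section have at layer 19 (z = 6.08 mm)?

At z = 6.08 mm: the cube (footprint 18×24) is included at this height; the cone at (4, 11) (r1=8.5→r2=1.5) has section circumradius 6.610 here — a regular 6-gon; After the difference (first − rest): starting from the 18×24 cube, the cone at (4, 11) partially overlaps it — only the 101.72 mm² overlap (of its 113.52 mm²) is removed, clipping the outline — 1 connected region; the cube at (1, 10) is present — its section is the full 4.5×16 rectangle; Taking the first minus the rest: starting from that combined region, the 4.5×16 cube at (1, 10) partially overlaps it — only the 32.74 mm² overlap (of its 72.00 mm²) is removed, clipping the outline — 2 connected regions. Overall, the cross-section has 2 separate islands. Island count = 2.

2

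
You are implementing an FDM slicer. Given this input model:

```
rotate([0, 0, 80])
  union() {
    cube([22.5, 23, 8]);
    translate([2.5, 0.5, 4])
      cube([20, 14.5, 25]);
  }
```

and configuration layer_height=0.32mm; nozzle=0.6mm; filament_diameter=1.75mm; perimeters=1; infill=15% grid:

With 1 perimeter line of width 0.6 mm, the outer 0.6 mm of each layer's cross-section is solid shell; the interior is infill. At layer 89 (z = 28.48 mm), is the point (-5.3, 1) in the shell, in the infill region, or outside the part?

At z = 28.48 mm: the cube does not reach this height (z outside [0, 8]); the cube at (2.5, 0.5) is present — its section is the full 20×14.5 rectangle; Merging all regions: only the 20×14.5 cube at (2.5, 0.5) is present, so the union is just that shape — 1 connected region; (rotated 80° about Z; rotation is an isometry so areas/perimeters/island counts are preserved). Overall, the cross-section is a single solid region. Undo the 80° rotation: the query point maps to (0.064, 5.393) in the un-rotated model frame. The nearest boundary edge runs (2.50, 15.00)→(2.50, 0.50); distance from the point to it = 2.44 mm. The point is not inside any of the regions above, so it lies outside the cross-section (2.44 mm from the nearest boundary).

outside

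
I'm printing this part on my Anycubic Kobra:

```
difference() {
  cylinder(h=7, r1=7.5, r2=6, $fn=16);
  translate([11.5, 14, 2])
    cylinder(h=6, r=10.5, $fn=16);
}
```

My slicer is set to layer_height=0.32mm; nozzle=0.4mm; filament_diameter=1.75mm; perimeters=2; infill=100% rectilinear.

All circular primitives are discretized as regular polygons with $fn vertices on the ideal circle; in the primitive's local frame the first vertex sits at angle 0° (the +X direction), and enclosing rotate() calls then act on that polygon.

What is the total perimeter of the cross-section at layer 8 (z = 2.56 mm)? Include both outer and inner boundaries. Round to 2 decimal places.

43.40 mm

At z = 2.56 mm: the cone contributes a regular 16-gon of circumradius 6.951 (interpolated between r1=7.5 and r2=6 at t=0.366) (perimeter = 2·16·6.951·sin(180°/16) = 43.40 mm); the r=10.5 cylinder at (11.5, 14) contributes a regular 16-gon of circumradius 10.5 (perimeter = 2·16·10.500·sin(180°/16) = 65.55 mm); After the difference (first − rest): starting from the cone, the r=10.5 cylinder at (11.5, 14) misses the remaining region (no effect) — boundary = 43.40 mm. Overall, the cross-section is a single solid region. Total boundary length (outer) = 43.40 mm.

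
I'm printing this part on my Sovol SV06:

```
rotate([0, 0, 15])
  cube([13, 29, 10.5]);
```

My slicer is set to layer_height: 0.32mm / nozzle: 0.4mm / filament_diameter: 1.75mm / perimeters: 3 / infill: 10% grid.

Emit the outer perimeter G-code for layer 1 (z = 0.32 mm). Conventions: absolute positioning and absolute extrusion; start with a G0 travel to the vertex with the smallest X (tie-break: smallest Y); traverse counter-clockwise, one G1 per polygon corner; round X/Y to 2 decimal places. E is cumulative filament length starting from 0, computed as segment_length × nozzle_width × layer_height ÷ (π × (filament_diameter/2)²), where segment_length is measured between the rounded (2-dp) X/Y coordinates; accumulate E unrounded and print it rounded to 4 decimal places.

G0 X-7.51 Y28.01 Z0.32
G1 X0.00 Y0.00 E1.5432
G1 X12.56 Y3.36 E2.2351
G1 X5.05 Y31.38 E3.7789
G1 X-7.51 Y28.01 E4.4709

At z = 0.32 mm: the cube (footprint 13×29) is included at this height; (rotated 15° about Z; rotation is an isometry so areas/perimeters/island counts are preserved). The outline is a single polygon with 4 vertices. Extrusion per mm of travel: 0.4 × 0.32 / (π × 0.875²) = 0.053216. Accumulating E over each segment gives final E = 4.4709.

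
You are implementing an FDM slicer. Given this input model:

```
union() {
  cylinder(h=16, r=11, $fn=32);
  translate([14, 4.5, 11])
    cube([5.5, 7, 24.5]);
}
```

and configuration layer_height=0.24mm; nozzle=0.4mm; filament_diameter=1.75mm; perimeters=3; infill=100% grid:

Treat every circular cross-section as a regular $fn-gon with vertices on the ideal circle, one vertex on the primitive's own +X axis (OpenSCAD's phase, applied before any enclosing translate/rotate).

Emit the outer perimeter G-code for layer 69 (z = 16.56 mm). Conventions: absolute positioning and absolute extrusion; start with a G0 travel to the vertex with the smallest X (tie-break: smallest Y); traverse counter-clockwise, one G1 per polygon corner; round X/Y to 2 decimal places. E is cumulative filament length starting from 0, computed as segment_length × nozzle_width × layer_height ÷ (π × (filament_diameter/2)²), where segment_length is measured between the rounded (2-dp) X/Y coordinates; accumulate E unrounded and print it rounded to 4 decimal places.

G0 X14.00 Y4.50 Z16.56
G1 X19.50 Y4.50 E0.2195
G1 X19.50 Y11.50 E0.4989
G1 X14.00 Y11.50 E0.7184
G1 X14.00 Y4.50 E0.9978

At z = 16.56 mm: the cylinder does not reach this height (z outside [0, 16]); the 5.5×7 cube at (14, 4.5) contributes its full rectangle; Taking the union: only the 5.5×7 cube at (14, 4.5) is present, so the union is just that shape — 1 connected region. The outline is a single polygon with 4 vertices. Extrusion per mm of travel: 0.4 × 0.24 / (π × 0.875²) = 0.039912. Accumulating E over each segment gives final E = 0.9978.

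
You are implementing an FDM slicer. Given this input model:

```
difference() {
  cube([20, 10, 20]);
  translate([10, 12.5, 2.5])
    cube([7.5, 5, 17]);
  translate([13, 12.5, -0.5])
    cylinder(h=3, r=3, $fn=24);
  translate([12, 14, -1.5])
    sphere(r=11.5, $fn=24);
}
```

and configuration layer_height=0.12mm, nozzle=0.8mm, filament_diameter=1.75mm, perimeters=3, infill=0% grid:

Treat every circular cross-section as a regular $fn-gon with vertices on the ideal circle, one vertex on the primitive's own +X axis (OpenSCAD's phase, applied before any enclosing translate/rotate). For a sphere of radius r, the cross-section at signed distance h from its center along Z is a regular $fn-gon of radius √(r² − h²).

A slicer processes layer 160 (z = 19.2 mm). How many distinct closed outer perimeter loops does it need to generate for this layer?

At z = 19.2 mm: the 20×10 cube contributes its full rectangle; the 7.5×5 cube at (10, 12.5) contributes its full rectangle; the cylinder at (13, 12.5) does not reach this height (z outside [-0.5, 2.5]); the sphere at (12, 14) is absent (|z−center|=20.700 > r=11.5); Taking the first minus the rest: starting from the 20×10 cube, the 7.5×5 cube at (10, 12.5) misses the remaining region (no effect) — 1 connected region. The result has 1 disconnected region.

1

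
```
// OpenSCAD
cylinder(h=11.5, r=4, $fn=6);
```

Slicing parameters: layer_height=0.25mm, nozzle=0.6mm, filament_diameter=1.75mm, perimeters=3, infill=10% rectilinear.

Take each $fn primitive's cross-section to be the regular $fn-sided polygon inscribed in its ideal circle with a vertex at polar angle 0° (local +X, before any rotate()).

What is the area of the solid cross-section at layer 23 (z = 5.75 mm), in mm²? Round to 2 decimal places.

At z = 5.75 mm: the r=4 cylinder gives a regular 6-gon of circumradius 4 (constant along its height) (area = (6/2)·4.000²·sin(360°/6) = 41.57 mm²). Overall, the cross-section is a single solid region. Net area = 41.57 mm².

41.57 mm²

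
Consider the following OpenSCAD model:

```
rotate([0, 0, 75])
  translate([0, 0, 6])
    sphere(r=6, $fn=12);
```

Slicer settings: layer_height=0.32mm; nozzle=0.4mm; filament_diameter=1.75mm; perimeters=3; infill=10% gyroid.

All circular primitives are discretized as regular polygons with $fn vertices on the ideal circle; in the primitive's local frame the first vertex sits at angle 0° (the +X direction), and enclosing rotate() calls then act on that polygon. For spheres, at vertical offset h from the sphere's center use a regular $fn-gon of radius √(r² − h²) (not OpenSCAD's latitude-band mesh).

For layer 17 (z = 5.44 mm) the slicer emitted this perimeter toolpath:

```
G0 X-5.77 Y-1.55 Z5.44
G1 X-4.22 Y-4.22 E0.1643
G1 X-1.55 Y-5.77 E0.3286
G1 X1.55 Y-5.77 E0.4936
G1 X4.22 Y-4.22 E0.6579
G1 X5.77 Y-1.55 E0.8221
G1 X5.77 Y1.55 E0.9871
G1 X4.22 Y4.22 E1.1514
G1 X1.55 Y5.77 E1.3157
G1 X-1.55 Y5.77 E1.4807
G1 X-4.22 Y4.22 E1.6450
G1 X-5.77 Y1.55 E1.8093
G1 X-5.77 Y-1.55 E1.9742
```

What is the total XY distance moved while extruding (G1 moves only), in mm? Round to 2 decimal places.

Sum the Euclidean lengths of each G1 segment: total = 37.10 mm.

37.10 mm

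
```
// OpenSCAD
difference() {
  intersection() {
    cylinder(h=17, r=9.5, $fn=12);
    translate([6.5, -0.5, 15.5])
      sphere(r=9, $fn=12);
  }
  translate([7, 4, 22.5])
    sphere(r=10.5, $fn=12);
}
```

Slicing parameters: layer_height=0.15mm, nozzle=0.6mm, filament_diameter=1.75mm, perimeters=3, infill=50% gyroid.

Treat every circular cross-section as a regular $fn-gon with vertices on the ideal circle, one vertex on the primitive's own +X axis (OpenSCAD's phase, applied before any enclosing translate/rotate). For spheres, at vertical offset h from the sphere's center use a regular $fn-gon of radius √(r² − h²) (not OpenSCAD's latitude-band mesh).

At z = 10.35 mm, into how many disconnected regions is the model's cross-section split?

1

At z = 10.35 mm: the r=9.5 cylinder gives a regular 12-gon of circumradius 9.5 (constant along its height); the sphere at (6.5, -0.5): section is a regular 12-gon, circumradius = √(r²−h²) = √(9²−5.15²) = 7.381; After intersecting: the r=9 sphere at (6.5, -0.5) partially overlaps the r=9.5 cylinder; clipping to the common part keeps 106.31 mm² — 1 connected region; the sphere at (7, 4) is absent (|z−center|=12.150 > r=10.5); Subtracting the remaining from the first: none of the subtracted shapes is present at this height, so that combined region is unchanged — 1 connected region. The result has 1 disconnected region.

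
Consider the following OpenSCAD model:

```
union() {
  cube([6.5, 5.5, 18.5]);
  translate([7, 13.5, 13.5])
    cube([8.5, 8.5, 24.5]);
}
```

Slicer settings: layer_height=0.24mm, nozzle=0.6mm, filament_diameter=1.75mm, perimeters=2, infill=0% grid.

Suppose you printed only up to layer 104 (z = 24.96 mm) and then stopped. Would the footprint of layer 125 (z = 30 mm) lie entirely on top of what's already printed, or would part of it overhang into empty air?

Compare the two slices. At z = 24.96: the cube does not reach this height (z outside [0, 18.5]); the cube at (7, 13.5) (footprint 8.5×8.5) is included at this height (area 72.25 mm²); Combining (union): only the 8.5×8.5 cube at (7, 13.5) is present, so the union is just that shape — area = 72.25 mm². At z = 30: the cube is not intersected at this z (z outside [0, 18.5]); the 8.5×8.5 cube at (7, 13.5) contributes its full rectangle (area 72.25 mm²); Merging all regions: only the 8.5×8.5 cube at (7, 13.5) is present, so the union is just that shape — area = 72.25 mm². Checking containment: the cross-section at z = 30 is a subset of the cross-section at z = 24.96.

entirely on top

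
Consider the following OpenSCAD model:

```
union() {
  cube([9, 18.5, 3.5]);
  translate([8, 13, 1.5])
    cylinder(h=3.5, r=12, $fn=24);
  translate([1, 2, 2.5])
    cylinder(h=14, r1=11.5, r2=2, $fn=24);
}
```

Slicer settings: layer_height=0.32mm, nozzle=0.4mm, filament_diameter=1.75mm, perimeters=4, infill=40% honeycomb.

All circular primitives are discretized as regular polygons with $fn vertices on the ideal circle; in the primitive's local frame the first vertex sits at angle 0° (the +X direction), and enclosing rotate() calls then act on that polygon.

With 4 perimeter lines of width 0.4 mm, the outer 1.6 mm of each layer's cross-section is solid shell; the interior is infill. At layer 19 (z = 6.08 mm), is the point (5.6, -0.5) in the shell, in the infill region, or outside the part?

At z = 6.08 mm: the cube is absent (z outside [0, 3.5]); the cylinder at (8, 13) is not intersected at this z (z outside [1.5, 5]); the cone at (1, 2) contributes a regular 24-gon of circumradius 9.071 (interpolated between r1=11.5 and r2=2 at t=0.256); Combining (union): only the cone at (1, 2) is present, so the union is just that shape — 1 connected region. Overall, the cross-section is a single solid region. The nearest boundary edge runs (8.86, -2.54)→(9.76, -0.35); distance from the point to it = 3.79 mm. The point is inside the cross-section and 3.79 mm from the nearest boundary — more than the 1.6 mm shell width (4 × 0.4), so it's in the infill interior.

infill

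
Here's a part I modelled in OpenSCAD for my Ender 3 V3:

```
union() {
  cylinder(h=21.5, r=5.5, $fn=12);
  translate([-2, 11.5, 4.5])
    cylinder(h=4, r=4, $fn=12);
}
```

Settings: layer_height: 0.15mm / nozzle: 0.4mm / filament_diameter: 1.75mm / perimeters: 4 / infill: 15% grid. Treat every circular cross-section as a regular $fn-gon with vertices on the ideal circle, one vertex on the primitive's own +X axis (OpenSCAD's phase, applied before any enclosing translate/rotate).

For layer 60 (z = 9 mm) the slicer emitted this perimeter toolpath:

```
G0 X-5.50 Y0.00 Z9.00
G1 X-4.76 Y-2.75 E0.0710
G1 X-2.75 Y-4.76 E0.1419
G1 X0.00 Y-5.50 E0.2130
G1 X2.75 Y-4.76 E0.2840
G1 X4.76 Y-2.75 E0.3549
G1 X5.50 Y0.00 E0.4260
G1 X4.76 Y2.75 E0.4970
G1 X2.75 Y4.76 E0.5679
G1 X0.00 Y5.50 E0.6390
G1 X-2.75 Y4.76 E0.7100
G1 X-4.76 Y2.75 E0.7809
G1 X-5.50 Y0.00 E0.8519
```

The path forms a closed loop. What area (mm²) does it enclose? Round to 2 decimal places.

Apply the shoelace formula to the sequence of (X, Y) vertices; enclosed area = 90.69 mm².

90.69 mm²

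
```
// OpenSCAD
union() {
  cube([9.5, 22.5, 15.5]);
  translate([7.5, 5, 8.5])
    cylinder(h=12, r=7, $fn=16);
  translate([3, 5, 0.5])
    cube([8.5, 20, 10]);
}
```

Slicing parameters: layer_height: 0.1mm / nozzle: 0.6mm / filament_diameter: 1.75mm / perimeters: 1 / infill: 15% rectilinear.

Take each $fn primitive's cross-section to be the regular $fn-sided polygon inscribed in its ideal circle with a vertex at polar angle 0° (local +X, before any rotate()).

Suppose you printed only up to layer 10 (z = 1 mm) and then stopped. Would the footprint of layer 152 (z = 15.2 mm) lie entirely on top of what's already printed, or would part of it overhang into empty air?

part overhangs

Compare the two slices. At z = 1: the 9.5×22.5 cube contributes its full rectangle (area 213.75 mm²); the cylinder at (7.5, 5) is absent (z outside [8.5, 20.5]); the cube at (3, 5) (footprint 8.5×20) is included at this height (area 170.00 mm²); Combining (union): the regions partially overlap — summed areas 383.75 mm² minus the doubly-counted overlap 113.75 mm² gives 270.00 mm² — area = 270.00 mm². At z = 15.2: the cube (footprint 9.5×22.5) is included at this height (area 213.75 mm²); the r=7 cylinder at (7.5, 5) contributes a regular 16-gon of circumradius 7 (area = (16/2)·7.000²·sin(360°/16) = 150.01 mm²); the cube at (3, 5) is absent (z outside [0.5, 10.5]); Combining (union): the regions partially overlap — summed areas 363.76 mm² minus the doubly-counted overlap 92.35 mm² gives 271.41 mm² — area = 271.41 mm². Checking containment: at z = 15.2 the cross-section extends beyond the z = 1 cross-section by about 45.26 mm².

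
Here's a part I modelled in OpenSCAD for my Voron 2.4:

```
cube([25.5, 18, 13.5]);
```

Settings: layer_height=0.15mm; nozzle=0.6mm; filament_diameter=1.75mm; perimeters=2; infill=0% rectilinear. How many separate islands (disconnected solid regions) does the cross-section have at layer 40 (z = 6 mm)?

1

At z = 6 mm: the 25.5×18 cube contributes its full rectangle. Overall, the cross-section is a single solid region. Island count = 1.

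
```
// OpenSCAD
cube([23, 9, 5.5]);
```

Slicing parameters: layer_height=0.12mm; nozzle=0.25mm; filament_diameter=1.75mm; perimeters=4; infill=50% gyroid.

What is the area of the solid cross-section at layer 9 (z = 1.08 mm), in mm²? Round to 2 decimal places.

At z = 1.08 mm: the 23×9 cube contributes its full rectangle (area 207.00 mm²). Overall, the cross-section is a single solid region. Net area = 207.00 mm².

207.00 mm²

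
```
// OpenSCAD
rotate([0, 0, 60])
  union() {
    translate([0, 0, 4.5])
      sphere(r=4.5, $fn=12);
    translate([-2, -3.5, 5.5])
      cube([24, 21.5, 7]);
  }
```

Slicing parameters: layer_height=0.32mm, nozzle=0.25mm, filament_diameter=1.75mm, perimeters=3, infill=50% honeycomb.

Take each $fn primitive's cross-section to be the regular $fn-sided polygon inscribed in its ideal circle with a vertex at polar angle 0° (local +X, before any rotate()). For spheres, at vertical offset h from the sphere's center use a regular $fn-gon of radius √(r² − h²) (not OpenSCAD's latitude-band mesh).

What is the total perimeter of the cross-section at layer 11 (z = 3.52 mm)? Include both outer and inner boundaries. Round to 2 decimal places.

At z = 3.52 mm: the r=4.5 sphere contributes a regular 12-gon of circumradius √(4.5²−0.98²) = 4.392 (perimeter = 2·12·4.392·sin(180°/12) = 27.28 mm); the cube at (-2, -3.5) is absent (z outside [5.5, 12.5]); Merging all regions: only the r=4.5 sphere is present, so the union is just that shape — boundary = 27.28 mm; (whole slice rotated 60° about Z — lengths, areas and connectivity unchanged). Overall, the cross-section is a single solid region. Total boundary length (outer) = 27.28 mm.

27.28 mm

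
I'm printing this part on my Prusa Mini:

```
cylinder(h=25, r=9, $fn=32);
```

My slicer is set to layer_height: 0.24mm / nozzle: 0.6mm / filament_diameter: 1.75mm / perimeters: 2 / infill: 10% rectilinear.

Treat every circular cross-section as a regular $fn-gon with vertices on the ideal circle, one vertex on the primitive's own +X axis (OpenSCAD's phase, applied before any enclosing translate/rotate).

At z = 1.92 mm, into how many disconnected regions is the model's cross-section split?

1

At z = 1.92 mm: the r=9 cylinder contributes a regular 32-gon of circumradius 9. The result has 1 disconnected region.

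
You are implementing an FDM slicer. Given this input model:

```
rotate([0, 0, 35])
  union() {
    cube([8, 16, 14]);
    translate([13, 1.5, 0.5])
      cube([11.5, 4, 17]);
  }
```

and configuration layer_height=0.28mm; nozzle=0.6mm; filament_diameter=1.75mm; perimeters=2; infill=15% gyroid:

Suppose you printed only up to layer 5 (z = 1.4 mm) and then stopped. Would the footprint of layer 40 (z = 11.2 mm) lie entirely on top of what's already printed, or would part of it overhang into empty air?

Compare the two slices. At z = 1.4: the cube is present — its section is the full 8×16 rectangle (area 128.00 mm²); the cube at (13, 1.5) (footprint 11.5×4) is included at this height (area 46.00 mm²); Taking the union: the 2 present regions are separate (no shared area or edge), so areas and boundary lengths simply add and each stays a separate island — area = 174.00 mm²; (whole slice rotated 35° about Z — lengths, areas and connectivity unchanged). At z = 11.2: the cube (footprint 8×16) is included at this height (area 128.00 mm²); the cube at (13, 1.5) (footprint 11.5×4) is included at this height (area 46.00 mm²); Combining (union): the 2 present regions are separate (no shared area or edge), so areas and boundary lengths simply add and each stays a separate island — area = 174.00 mm²; (rotated 35° about Z; rotation is an isometry so areas/perimeters/island counts are preserved). Checking containment: the cross-section at z = 11.2 is a subset of the cross-section at z = 1.4.

entirely on top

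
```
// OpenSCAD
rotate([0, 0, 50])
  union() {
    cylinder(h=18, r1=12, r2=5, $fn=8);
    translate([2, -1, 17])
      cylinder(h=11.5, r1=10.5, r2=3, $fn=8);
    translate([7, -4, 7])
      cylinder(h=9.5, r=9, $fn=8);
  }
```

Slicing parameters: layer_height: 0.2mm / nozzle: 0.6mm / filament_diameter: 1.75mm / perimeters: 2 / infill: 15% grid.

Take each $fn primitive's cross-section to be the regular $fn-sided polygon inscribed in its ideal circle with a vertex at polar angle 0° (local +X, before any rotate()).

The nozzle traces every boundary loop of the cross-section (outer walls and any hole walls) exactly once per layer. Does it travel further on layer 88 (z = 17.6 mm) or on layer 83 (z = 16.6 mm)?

Layer 88 (z = 17.6): the cone (r1=12→r2=5) has section circumradius 5.156 here — a regular 8-gon (perimeter = 2·8·5.156·sin(180°/8) = 31.57 mm); the cone at (2, -1) contributes a regular 8-gon of circumradius 10.109 (interpolated between r1=10.5 and r2=3 at t=0.052) (perimeter = 2·8·10.109·sin(180°/8) = 61.89 mm); the cylinder at (7, -4) does not reach this height (z outside [7, 16.5]); Combining (union): the cone lies entirely inside the cone at (2, -1), so the union is just the cone at (2, -1) — boundary = 61.89 mm; (whole slice rotated 50° about Z — lengths, areas and connectivity unchanged). So its perimeter = 61.89 mm. Layer 83 (z = 16.6): the cone (r1=12→r2=5) has section circumradius 5.544 here — a regular 8-gon (perimeter = 2·8·5.544·sin(180°/8) = 33.95 mm); the cone at (2, -1) is absent (z outside [17, 28.5]); the cylinder at (7, -4) does not reach this height (z outside [7, 16.5]); Taking the union: only the cone is present, so the union is just that shape — boundary = 33.95 mm; (rotated 50° about Z; rotation is an isometry so areas/perimeters/island counts are preserved). So its perimeter = 33.95 mm. Layer 88 is larger (61.89 vs 33.95 mm).

layer 88 (z = 17.6 mm)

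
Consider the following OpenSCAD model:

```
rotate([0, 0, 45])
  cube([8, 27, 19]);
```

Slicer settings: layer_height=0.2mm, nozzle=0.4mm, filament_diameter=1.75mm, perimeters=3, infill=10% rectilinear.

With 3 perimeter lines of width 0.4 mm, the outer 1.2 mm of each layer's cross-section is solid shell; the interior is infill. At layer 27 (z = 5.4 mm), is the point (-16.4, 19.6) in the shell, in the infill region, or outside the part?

At z = 5.4 mm: the cube is present — its section is the full 8×27 rectangle; (whole slice rotated 45° about Z — lengths, areas and connectivity unchanged). Overall, the cross-section is a single solid region. Undo the 45° rotation: the query point maps to (2.263, 25.456) in the un-rotated model frame. The nearest boundary edge runs (8.00, 27.00)→(0.00, 27.00); distance from the point to it = 1.54 mm. The point is inside the cross-section and 1.54 mm from the nearest boundary — more than the 1.2 mm shell width (3 × 0.4), so it's in the infill interior.

infill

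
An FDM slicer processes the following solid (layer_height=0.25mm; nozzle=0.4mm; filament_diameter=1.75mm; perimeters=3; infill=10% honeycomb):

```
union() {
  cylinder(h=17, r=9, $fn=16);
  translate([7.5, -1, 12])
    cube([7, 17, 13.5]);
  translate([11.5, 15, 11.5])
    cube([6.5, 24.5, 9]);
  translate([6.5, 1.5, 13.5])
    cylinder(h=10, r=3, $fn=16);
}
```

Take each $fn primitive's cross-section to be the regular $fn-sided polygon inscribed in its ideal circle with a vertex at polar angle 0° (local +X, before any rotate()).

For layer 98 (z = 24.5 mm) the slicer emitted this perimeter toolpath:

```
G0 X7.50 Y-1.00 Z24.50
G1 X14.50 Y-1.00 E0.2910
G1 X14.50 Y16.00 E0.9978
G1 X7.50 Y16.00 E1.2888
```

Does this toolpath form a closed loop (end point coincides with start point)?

no

Start point (G0): (7.50, -1.00). End point (last G1): the path does not return to the start — open.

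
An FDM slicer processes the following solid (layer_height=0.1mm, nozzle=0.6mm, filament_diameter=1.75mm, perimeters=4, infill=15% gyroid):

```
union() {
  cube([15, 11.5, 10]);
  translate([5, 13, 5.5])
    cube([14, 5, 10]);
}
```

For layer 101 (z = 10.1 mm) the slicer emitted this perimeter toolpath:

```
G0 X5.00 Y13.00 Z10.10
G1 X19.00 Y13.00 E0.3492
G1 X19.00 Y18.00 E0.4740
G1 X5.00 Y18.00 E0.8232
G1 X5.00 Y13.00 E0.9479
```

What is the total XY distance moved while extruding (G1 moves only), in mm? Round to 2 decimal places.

38.00 mm

Sum the Euclidean lengths of each G1 segment: total = 38.00 mm.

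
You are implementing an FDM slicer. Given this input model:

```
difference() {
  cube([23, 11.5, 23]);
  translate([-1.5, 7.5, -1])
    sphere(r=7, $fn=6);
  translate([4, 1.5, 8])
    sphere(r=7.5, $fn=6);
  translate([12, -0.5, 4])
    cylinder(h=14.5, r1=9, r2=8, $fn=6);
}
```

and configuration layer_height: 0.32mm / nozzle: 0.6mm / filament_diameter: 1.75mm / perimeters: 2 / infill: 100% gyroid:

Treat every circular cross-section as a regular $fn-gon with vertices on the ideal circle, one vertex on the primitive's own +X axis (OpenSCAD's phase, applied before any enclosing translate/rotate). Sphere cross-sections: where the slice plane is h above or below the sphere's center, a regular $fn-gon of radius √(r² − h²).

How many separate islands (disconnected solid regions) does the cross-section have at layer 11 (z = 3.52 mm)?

At z = 3.52 mm: the cube is present — its section is the full 23×11.5 rectangle; the sphere at (-1.5, 7.5): section is a regular 6-gon, circumradius = √(r²−h²) = √(7²−4.52²) = 5.345; the r=7.5 sphere at (4, 1.5) slices to a regular 6-gon of circumradius 6.015 (√(r²−h²) with h=4.48 from center); the cone at (12, -0.5) is absent (z outside [4, 18.5]); After the difference (first − rest): starting from the 23×11.5 cube, the r=7 sphere at (-1.5, 7.5) partially overlaps it — only the 22.37 mm² overlap (of its 74.23 mm²) is removed, clipping the outline; the r=7.5 sphere at (4, 1.5) partially overlaps it — only the 49.96 mm² overlap (of its 94.00 mm²) is removed, clipping the outline — 1 connected region. Overall, the cross-section is a single solid region. Island count = 1.

1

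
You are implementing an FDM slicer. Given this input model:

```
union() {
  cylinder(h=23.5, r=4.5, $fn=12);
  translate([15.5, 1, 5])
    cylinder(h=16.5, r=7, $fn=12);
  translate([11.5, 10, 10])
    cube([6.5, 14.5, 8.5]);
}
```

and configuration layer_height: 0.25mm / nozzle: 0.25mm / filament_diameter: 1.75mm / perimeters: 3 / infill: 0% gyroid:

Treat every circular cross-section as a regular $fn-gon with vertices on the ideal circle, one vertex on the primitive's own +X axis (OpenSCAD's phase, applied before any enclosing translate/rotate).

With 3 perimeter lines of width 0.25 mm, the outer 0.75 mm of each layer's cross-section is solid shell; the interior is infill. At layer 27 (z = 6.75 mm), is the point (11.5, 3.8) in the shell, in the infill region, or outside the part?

At z = 6.75 mm: the r=4.5 cylinder contributes a regular 12-gon of circumradius 4.5; the cylinder at (15.5, 1): section is a regular 12-gon, circumradius r=7; the cube at (11.5, 10) is not intersected at this z (z outside [10, 18.5]); Combining (union): the 2 present regions are separate (no shared area or edge), so areas and boundary lengths simply add and each stays a separate island — 2 connected regions. Overall, the cross-section has 2 separate islands. The nearest boundary edge runs (9.44, 4.50)→(12.00, 7.06); distance from the point to it = 1.95 mm. (Shell/infill is judged within the island containing the point — the largest one.) The point is inside the cross-section and 1.95 mm from the nearest boundary — more than the 0.75 mm shell width (3 × 0.25), so it's in the infill interior.

infill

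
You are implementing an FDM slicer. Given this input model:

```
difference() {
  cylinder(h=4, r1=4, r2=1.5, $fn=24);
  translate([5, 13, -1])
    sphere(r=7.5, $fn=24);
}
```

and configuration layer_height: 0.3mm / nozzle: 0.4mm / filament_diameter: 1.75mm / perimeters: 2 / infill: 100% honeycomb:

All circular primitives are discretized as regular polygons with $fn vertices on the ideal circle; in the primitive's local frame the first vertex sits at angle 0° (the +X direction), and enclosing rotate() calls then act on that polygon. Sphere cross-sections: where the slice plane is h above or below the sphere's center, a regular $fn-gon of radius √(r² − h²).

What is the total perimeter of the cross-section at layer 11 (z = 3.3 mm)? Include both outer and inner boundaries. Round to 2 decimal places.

12.14 mm

At z = 3.3 mm: the cone (r1=4→r2=1.5) has section circumradius 1.938 here — a regular 24-gon (perimeter = 2·24·1.938·sin(180°/24) = 12.14 mm); the r=7.5 sphere at (5, 13) contributes a regular 24-gon of circumradius √(7.5²−4.3²) = 6.145 (perimeter = 2·24·6.145·sin(180°/24) = 38.50 mm); After the difference (first − rest): starting from the cone, the r=7.5 sphere at (5, 13) misses the remaining region (no effect) — boundary = 12.14 mm. Overall, the cross-section is a single solid region. Total boundary length (outer) = 12.14 mm.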